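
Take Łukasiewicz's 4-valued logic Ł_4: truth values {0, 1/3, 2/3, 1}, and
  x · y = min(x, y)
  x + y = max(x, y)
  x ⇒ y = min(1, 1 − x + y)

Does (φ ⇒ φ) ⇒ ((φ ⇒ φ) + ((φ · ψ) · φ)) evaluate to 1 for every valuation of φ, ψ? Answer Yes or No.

φ = 0, ψ = 0 ↦ 1
φ = 0, ψ = 1/3 ↦ 1
φ = 0, ψ = 2/3 ↦ 1
φ = 0, ψ = 1 ↦ 1
φ = 1/3, ψ = 0 ↦ 1
φ = 1/3, ψ = 1/3 ↦ 1
φ = 1/3, ψ = 2/3 ↦ 1
φ = 1/3, ψ = 1 ↦ 1
φ = 2/3, ψ = 0 ↦ 1
φ = 2/3, ψ = 1/3 ↦ 1
φ = 2/3, ψ = 2/3 ↦ 1
φ = 2/3, ψ = 1 ↦ 1
φ = 1, ψ = 0 ↦ 1
φ = 1, ψ = 1/3 ↦ 1
φ = 1, ψ = 2/3 ↦ 1
φ = 1, ψ = 1 ↦ 1
Every assignment gives a value ≥ 1.

Yes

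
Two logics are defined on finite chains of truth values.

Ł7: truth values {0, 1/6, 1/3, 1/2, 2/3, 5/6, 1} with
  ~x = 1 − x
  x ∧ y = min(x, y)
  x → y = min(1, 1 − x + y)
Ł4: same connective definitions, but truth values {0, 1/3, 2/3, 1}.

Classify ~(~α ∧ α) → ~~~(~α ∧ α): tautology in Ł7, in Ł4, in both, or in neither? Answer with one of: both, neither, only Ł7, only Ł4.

In Ł7: every assignment gives 1 — tautology.
In Ł4: every assignment gives 1 — tautology.

both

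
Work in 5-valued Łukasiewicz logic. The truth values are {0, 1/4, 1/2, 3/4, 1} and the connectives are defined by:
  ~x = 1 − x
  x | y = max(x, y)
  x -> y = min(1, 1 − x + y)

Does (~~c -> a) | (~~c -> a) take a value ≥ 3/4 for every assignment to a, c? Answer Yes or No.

No

Counterexample: take a = 0, c = 1/2.
~c = ~1/2 = 1/2
~~c = ~1/2 = 1/2
~~c -> a = 1/2 -> 0 = 1/2
~c = ~1/2 = 1/2
~~c = ~1/2 = 1/2
~~c -> a = 1/2 -> 0 = 1/2
(~~c -> a) | (~~c -> a) = 1/2 | 1/2 = 1/2
This gives 1/2, which is below 3/4.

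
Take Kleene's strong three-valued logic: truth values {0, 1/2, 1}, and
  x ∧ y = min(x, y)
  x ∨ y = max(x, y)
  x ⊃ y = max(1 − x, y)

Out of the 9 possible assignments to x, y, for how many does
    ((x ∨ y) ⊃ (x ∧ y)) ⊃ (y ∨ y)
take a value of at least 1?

4

x = 0, y = 0 ↦ 0  <
x = 0, y = 1/2 ↦ 1/2  <
x = 0, y = 1 ↦ 1  ≥
x = 1/2, y = 0 ↦ 1/2  <
x = 1/2, y = 1/2 ↦ 1/2  <
x = 1/2, y = 1 ↦ 1  ≥
x = 1, y = 0 ↦ 1  ≥
x = 1, y = 1/2 ↦ 1/2  <
x = 1, y = 1 ↦ 1  ≥
So 4 of the 9 assignments meet the threshold.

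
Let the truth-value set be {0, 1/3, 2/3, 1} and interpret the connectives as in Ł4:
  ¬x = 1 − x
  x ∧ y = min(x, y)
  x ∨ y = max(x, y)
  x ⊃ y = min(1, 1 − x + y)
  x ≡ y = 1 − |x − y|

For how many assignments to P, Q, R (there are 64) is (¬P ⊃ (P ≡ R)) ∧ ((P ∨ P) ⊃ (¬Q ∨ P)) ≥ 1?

48

value 1: 48 assignments (counts)
value 2/3: 8 assignments
value 1/3: 4 assignments
value 0: 4 assignments
So 48 of the 64 assignments meet the threshold.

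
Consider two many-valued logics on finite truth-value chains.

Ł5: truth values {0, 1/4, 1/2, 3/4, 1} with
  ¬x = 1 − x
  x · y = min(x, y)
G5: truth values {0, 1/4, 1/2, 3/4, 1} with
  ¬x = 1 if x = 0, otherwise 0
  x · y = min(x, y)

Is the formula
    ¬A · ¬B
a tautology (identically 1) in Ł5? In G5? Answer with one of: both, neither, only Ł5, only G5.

neither

In Ł5: at A = 0, B = 1/4 the value is 3/4 — not a tautology.
In G5: at A = 0, B = 1/4 the value is 0 — not a tautology.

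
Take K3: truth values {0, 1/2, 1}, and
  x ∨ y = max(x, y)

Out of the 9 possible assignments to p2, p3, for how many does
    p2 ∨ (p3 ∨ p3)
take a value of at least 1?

5

p2 = 0, p3 = 0 ↦ 0  <
p2 = 0, p3 = 1/2 ↦ 1/2  <
p2 = 0, p3 = 1 ↦ 1  ≥
p2 = 1/2, p3 = 0 ↦ 1/2  <
p2 = 1/2, p3 = 1/2 ↦ 1/2  <
p2 = 1/2, p3 = 1 ↦ 1  ≥
p2 = 1, p3 = 0 ↦ 1  ≥
p2 = 1, p3 = 1/2 ↦ 1  ≥
p2 = 1, p3 = 1 ↦ 1  ≥
So 5 of the 9 assignments meet the threshold.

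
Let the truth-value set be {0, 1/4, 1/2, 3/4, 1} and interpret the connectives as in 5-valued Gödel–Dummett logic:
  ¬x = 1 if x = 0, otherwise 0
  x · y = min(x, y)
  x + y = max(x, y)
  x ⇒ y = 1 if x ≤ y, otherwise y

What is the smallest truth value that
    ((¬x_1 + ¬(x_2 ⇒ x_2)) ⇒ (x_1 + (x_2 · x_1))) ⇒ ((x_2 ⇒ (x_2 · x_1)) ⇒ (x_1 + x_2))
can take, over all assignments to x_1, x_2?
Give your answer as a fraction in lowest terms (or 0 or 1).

1/4

Take x_1 = 1/4, x_2 = 0:
¬x_1 = ¬1/4 = 0
x_2 ⇒ x_2 = 0 ⇒ 0 = 1
¬(x_2 ⇒ x_2) = ¬1 = 0
¬x_1 + ¬(x_2 ⇒ x_2) = 0 + 0 = 0
x_2 · x_1 = 0 · 1/4 = 0
x_1 + (x_2 · x_1) = 1/4 + 0 = 1/4
(¬x_1 + ¬(x_2 ⇒ x_2)) ⇒ (x_1 + (x_2 · x_1)) = 0 ⇒ 1/4 = 1
x_2 · x_1 = 0 · 1/4 = 0
x_2 ⇒ (x_2 · x_1) = 0 ⇒ 0 = 1
x_1 + x_2 = 1/4 + 0 = 1/4
(x_2 ⇒ (x_2 · x_1)) ⇒ (x_1 + x_2) = 1 ⇒ 1/4 = 1/4
((¬x_1 + ¬(x_2 ⇒ x_2)) ⇒ (x_1 + (x_2 · x_1))) ⇒ ((x_2 ⇒ (x_2 · x_1)) ⇒ (x_1 + x_2)) = 1 ⇒ 1/4 = 1/4
No assignment yields a value below 1/4, so this is the minimum.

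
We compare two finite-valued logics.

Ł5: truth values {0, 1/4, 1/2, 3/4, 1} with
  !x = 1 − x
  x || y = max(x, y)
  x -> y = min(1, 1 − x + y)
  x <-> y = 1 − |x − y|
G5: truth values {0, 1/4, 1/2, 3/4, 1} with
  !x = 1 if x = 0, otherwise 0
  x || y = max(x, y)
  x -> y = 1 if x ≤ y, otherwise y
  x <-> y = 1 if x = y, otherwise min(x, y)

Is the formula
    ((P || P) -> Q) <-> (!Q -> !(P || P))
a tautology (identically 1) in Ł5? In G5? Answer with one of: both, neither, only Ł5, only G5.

only Ł5

In Ł5: every assignment gives 1 — tautology.
In G5: at P = 1/2, Q = 1/4 the value is 1/4 — not a tautology.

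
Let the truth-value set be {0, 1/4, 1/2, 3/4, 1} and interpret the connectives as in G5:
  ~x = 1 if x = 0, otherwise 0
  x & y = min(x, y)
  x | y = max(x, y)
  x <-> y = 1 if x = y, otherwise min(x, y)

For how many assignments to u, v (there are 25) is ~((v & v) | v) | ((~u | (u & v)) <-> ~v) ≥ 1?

5

value 1: 5 assignments (counts)
value 0: 20 assignments
So 5 of the 25 assignments meet the threshold.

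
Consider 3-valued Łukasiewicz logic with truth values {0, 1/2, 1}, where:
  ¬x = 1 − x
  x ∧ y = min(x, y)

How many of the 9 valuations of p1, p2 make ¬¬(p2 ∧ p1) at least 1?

1

p1 = 0, p2 = 0 ↦ 0  <
p1 = 0, p2 = 1/2 ↦ 0  <
p1 = 0, p2 = 1 ↦ 0  <
p1 = 1/2, p2 = 0 ↦ 0  <
p1 = 1/2, p2 = 1/2 ↦ 1/2  <
p1 = 1/2, p2 = 1 ↦ 1/2  <
p1 = 1, p2 = 0 ↦ 0  <
p1 = 1, p2 = 1/2 ↦ 1/2  <
p1 = 1, p2 = 1 ↦ 1  ≥
So 1 of the 9 assignments meets the threshold.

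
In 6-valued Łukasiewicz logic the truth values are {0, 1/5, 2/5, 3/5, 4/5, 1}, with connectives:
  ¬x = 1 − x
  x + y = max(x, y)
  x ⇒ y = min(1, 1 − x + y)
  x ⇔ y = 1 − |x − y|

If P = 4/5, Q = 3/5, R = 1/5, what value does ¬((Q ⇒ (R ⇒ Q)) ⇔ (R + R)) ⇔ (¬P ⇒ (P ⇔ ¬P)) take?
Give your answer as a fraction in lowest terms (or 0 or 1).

R ⇒ Q = 1/5 ⇒ 3/5 = 1
Q ⇒ (R ⇒ Q) = 3/5 ⇒ 1 = 1
R + R = 1/5 + 1/5 = 1/5
(Q ⇒ (R ⇒ Q)) ⇔ (R + R) = 1 ⇔ 1/5 = 1/5
¬((Q ⇒ (R ⇒ Q)) ⇔ (R + R)) = ¬1/5 = 4/5
¬P = ¬4/5 = 1/5
¬P = ¬4/5 = 1/5
P ⇔ ¬P = 4/5 ⇔ 1/5 = 2/5
¬P ⇒ (P ⇔ ¬P) = 1/5 ⇒ 2/5 = 1
¬((Q ⇒ (R ⇒ Q)) ⇔ (R + R)) ⇔ (¬P ⇒ (P ⇔ ¬P)) = 4/5 ⇔ 1 = 4/5

4/5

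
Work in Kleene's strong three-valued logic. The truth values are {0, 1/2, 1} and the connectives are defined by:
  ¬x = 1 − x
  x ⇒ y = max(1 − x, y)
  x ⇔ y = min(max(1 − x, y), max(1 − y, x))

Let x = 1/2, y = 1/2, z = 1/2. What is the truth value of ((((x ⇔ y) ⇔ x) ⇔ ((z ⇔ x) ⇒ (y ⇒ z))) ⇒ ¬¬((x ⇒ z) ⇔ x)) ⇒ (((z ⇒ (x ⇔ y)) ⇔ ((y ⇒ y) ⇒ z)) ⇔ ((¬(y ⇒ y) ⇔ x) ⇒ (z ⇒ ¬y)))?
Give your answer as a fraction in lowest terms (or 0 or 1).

x ⇔ y = 1/2 ⇔ 1/2 = 1/2
(x ⇔ y) ⇔ x = 1/2 ⇔ 1/2 = 1/2
z ⇔ x = 1/2 ⇔ 1/2 = 1/2
y ⇒ z = 1/2 ⇒ 1/2 = 1/2
(z ⇔ x) ⇒ (y ⇒ z) = 1/2 ⇒ 1/2 = 1/2
((x ⇔ y) ⇔ x) ⇔ ((z ⇔ x) ⇒ (y ⇒ z)) = 1/2 ⇔ 1/2 = 1/2
x ⇒ z = 1/2 ⇒ 1/2 = 1/2
(x ⇒ z) ⇔ x = 1/2 ⇔ 1/2 = 1/2
¬((x ⇒ z) ⇔ x) = ¬1/2 = 1/2
¬¬((x ⇒ z) ⇔ x) = ¬1/2 = 1/2
(((x ⇔ y) ⇔ x) ⇔ ((z ⇔ x) ⇒ (y ⇒ z))) ⇒ ¬¬((x ⇒ z) ⇔ x) = 1/2 ⇒ 1/2 = 1/2
x ⇔ y = 1/2 ⇔ 1/2 = 1/2
z ⇒ (x ⇔ y) = 1/2 ⇒ 1/2 = 1/2
y ⇒ y = 1/2 ⇒ 1/2 = 1/2
(y ⇒ y) ⇒ z = 1/2 ⇒ 1/2 = 1/2
(z ⇒ (x ⇔ y)) ⇔ ((y ⇒ y) ⇒ z) = 1/2 ⇔ 1/2 = 1/2
y ⇒ y = 1/2 ⇒ 1/2 = 1/2
¬(y ⇒ y) = ¬1/2 = 1/2
¬(y ⇒ y) ⇔ x = 1/2 ⇔ 1/2 = 1/2
¬y = ¬1/2 = 1/2
z ⇒ ¬y = 1/2 ⇒ 1/2 = 1/2
(¬(y ⇒ y) ⇔ x) ⇒ (z ⇒ ¬y) = 1/2 ⇒ 1/2 = 1/2
((z ⇒ (x ⇔ y)) ⇔ ((y ⇒ y) ⇒ z)) ⇔ ((¬(y ⇒ y) ⇔ x) ⇒ (z ⇒ ¬y)) = 1/2 ⇔ 1/2 = 1/2
((((x ⇔ y) ⇔ x) ⇔ ((z ⇔ x) ⇒ (y ⇒ z))) ⇒ ¬¬((x ⇒ z) ⇔ x)) ⇒ (((z ⇒ (x ⇔ y)) ⇔ ((y ⇒ y) ⇒ z)) ⇔ ((¬(y ⇒ y) ⇔ x) ⇒ (z ⇒ ¬y))) = 1/2 ⇒ 1/2 = 1/2

1/2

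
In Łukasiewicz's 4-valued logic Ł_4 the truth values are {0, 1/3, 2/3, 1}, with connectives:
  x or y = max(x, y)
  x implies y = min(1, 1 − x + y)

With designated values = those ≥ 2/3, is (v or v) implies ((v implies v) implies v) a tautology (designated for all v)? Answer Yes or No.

Yes

v = 0 ↦ 1
v = 1/3 ↦ 1
v = 2/3 ↦ 1
v = 1 ↦ 1
Every assignment gives a value ≥ 2/3.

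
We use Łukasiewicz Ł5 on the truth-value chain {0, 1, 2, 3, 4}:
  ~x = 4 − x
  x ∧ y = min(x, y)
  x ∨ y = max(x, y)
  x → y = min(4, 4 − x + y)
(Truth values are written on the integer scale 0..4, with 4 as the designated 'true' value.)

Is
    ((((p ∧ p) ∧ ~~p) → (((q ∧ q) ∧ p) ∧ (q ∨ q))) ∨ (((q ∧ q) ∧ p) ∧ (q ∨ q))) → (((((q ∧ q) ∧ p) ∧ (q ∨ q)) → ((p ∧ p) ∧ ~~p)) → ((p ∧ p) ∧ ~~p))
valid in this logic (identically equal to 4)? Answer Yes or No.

Counterexample: take p = 0, q = 0.
p ∧ p = 0 ∧ 0 = 0
~p = ~0 = 4
~~p = ~4 = 0
(p ∧ p) ∧ ~~p = 0 ∧ 0 = 0
q ∧ q = 0 ∧ 0 = 0
(q ∧ q) ∧ p = 0 ∧ 0 = 0
q ∨ q = 0 ∨ 0 = 0
((q ∧ q) ∧ p) ∧ (q ∨ q) = 0 ∧ 0 = 0
((p ∧ p) ∧ ~~p) → (((q ∧ q) ∧ p) ∧ (q ∨ q)) = 0 → 0 = 4
(((p ∧ p) ∧ ~~p) → (((q ∧ q) ∧ p) ∧ (q ∨ q))) ∨ (((q ∧ q) ∧ p) ∧ (q ∨ q)) = 4 ∨ 0 = 4
q ∧ q = 0 ∧ 0 = 0
(q ∧ q) ∧ p = 0 ∧ 0 = 0
q ∨ q = 0 ∨ 0 = 0
((q ∧ q) ∧ p) ∧ (q ∨ q) = 0 ∧ 0 = 0
p ∧ p = 0 ∧ 0 = 0
~p = ~0 = 4
~~p = ~4 = 0
(p ∧ p) ∧ ~~p = 0 ∧ 0 = 0
(((q ∧ q) ∧ p) ∧ (q ∨ q)) → ((p ∧ p) ∧ ~~p) = 0 → 0 = 4
p ∧ p = 0 ∧ 0 = 0
~p = ~0 = 4
~~p = ~4 = 0
(p ∧ p) ∧ ~~p = 0 ∧ 0 = 0
((((q ∧ q) ∧ p) ∧ (q ∨ q)) → ((p ∧ p) ∧ ~~p)) → ((p ∧ p) ∧ ~~p) = 4 → 0 = 0
((((p ∧ p) ∧ ~~p) → (((q ∧ q) ∧ p) ∧ (q ∨ q))) ∨ (((q ∧ q) ∧ p) ∧ (q ∨ q))) → (((((q ∧ q) ∧ p) ∧ (q ∨ q)) → ((p ∧ p) ∧ ~~p)) → ((p ∧ p) ∧ ~~p)) = 4 → 0 = 0
This gives 0 ≠ 4.

No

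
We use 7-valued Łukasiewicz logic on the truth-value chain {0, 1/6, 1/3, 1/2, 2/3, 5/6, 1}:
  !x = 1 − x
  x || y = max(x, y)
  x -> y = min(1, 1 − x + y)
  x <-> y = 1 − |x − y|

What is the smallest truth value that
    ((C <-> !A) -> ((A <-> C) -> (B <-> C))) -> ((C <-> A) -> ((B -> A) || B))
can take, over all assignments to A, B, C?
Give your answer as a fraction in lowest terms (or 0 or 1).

1/2

Take A = 0, B = 1/2, C = 0:
!A = !0 = 1
C <-> !A = 0 <-> 1 = 0
A <-> C = 0 <-> 0 = 1
B <-> C = 1/2 <-> 0 = 1/2
(A <-> C) -> (B <-> C) = 1 -> 1/2 = 1/2
(C <-> !A) -> ((A <-> C) -> (B <-> C)) = 0 -> 1/2 = 1
C <-> A = 0 <-> 0 = 1
B -> A = 1/2 -> 0 = 1/2
(B -> A) || B = 1/2 || 1/2 = 1/2
(C <-> A) -> ((B -> A) || B) = 1 -> 1/2 = 1/2
((C <-> !A) -> ((A <-> C) -> (B <-> C))) -> ((C <-> A) -> ((B -> A) || B)) = 1 -> 1/2 = 1/2
No assignment yields a value below 1/2, so this is the minimum.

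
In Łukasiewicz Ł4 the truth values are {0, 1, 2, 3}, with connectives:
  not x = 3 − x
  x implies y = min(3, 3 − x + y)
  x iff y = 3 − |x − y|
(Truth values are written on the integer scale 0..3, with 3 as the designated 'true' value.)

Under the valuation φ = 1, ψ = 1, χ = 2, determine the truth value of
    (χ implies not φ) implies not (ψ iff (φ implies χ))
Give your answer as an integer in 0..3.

not φ = not 1 = 2
χ implies not φ = 2 implies 2 = 3
φ implies χ = 1 implies 2 = 3
ψ iff (φ implies χ) = 1 iff 3 = 1
not (ψ iff (φ implies χ)) = not 1 = 2
(χ implies not φ) implies not (ψ iff (φ implies χ)) = 3 implies 2 = 2

2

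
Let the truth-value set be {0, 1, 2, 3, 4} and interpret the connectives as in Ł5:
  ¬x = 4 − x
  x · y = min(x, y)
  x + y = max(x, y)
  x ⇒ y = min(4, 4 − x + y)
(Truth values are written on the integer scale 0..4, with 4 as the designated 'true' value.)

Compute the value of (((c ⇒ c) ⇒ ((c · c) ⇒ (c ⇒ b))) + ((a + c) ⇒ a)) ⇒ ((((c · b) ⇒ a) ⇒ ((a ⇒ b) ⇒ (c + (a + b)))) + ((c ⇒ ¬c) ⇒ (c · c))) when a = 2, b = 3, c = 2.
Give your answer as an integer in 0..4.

c ⇒ c = 2 ⇒ 2 = 4
c · c = 2 · 2 = 2
c ⇒ b = 2 ⇒ 3 = 4
(c · c) ⇒ (c ⇒ b) = 2 ⇒ 4 = 4
(c ⇒ c) ⇒ ((c · c) ⇒ (c ⇒ b)) = 4 ⇒ 4 = 4
a + c = 2 + 2 = 2
(a + c) ⇒ a = 2 ⇒ 2 = 4
((c ⇒ c) ⇒ ((c · c) ⇒ (c ⇒ b))) + ((a + c) ⇒ a) = 4 + 4 = 4
c · b = 2 · 3 = 2
(c · b) ⇒ a = 2 ⇒ 2 = 4
a ⇒ b = 2 ⇒ 3 = 4
a + b = 2 + 3 = 3
c + (a + b) = 2 + 3 = 3
(a ⇒ b) ⇒ (c + (a + b)) = 4 ⇒ 3 = 3
((c · b) ⇒ a) ⇒ ((a ⇒ b) ⇒ (c + (a + b))) = 4 ⇒ 3 = 3
¬c = ¬2 = 2
c ⇒ ¬c = 2 ⇒ 2 = 4
c · c = 2 · 2 = 2
(c ⇒ ¬c) ⇒ (c · c) = 4 ⇒ 2 = 2
(((c · b) ⇒ a) ⇒ ((a ⇒ b) ⇒ (c + (a + b)))) + ((c ⇒ ¬c) ⇒ (c · c)) = 3 + 2 = 3
(((c ⇒ c) ⇒ ((c · c) ⇒ (c ⇒ b))) + ((a + c) ⇒ a)) ⇒ ((((c · b) ⇒ a) ⇒ ((a ⇒ b) ⇒ (c + (a + b)))) + ((c ⇒ ¬c) ⇒ (c · c))) = 4 ⇒ 3 = 3

3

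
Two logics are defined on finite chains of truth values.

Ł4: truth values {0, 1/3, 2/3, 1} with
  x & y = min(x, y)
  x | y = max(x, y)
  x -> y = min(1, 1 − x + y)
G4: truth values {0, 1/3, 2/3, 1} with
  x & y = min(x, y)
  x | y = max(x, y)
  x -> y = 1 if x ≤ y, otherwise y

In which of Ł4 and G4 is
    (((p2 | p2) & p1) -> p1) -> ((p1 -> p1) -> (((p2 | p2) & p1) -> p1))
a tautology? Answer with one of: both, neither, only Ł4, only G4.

In Ł4: every assignment gives 1 — tautology.
In G4: every assignment gives 1 — tautology.

both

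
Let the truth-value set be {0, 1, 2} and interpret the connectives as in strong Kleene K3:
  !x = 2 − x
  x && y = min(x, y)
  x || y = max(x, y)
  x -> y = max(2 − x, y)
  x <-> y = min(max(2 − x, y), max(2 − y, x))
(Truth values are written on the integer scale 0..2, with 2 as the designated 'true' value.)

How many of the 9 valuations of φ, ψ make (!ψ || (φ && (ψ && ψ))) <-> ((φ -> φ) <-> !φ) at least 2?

1

φ = 0, ψ = 0 ↦ 2  ≥
φ = 0, ψ = 1 ↦ 1  <
φ = 0, ψ = 2 ↦ 0  <
φ = 1, ψ = 0 ↦ 1  <
φ = 1, ψ = 1 ↦ 1  <
φ = 1, ψ = 2 ↦ 1  <
φ = 2, ψ = 0 ↦ 0  <
φ = 2, ψ = 1 ↦ 1  <
φ = 2, ψ = 2 ↦ 0  <
So 1 of the 9 assignments meets the threshold.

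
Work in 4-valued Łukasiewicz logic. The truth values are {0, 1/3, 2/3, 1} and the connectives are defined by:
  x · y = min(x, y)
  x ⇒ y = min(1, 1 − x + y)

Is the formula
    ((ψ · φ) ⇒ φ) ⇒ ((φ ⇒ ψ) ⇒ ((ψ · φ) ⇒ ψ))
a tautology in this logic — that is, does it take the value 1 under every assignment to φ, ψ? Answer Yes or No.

φ = 0, ψ = 0 ↦ 1
φ = 0, ψ = 1/3 ↦ 1
φ = 0, ψ = 2/3 ↦ 1
φ = 0, ψ = 1 ↦ 1
φ = 1/3, ψ = 0 ↦ 1
φ = 1/3, ψ = 1/3 ↦ 1
φ = 1/3, ψ = 2/3 ↦ 1
φ = 1/3, ψ = 1 ↦ 1
φ = 2/3, ψ = 0 ↦ 1
φ = 2/3, ψ = 1/3 ↦ 1
φ = 2/3, ψ = 2/3 ↦ 1
φ = 2/3, ψ = 1 ↦ 1
φ = 1, ψ = 0 ↦ 1
φ = 1, ψ = 1/3 ↦ 1
φ = 1, ψ = 2/3 ↦ 1
φ = 1, ψ = 1 ↦ 1
Every assignment gives a value ≥ 1.

Yes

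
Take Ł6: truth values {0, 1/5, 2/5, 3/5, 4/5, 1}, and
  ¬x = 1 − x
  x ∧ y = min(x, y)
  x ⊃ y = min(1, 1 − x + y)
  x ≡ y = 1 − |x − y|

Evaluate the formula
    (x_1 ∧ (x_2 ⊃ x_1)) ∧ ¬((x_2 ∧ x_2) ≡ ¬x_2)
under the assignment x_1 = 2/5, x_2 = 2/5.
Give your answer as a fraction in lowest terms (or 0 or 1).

1/5

x_2 ⊃ x_1 = 2/5 ⊃ 2/5 = 1
x_1 ∧ (x_2 ⊃ x_1) = 2/5 ∧ 1 = 2/5
x_2 ∧ x_2 = 2/5 ∧ 2/5 = 2/5
¬x_2 = ¬2/5 = 3/5
(x_2 ∧ x_2) ≡ ¬x_2 = 2/5 ≡ 3/5 = 4/5
¬((x_2 ∧ x_2) ≡ ¬x_2) = ¬4/5 = 1/5
(x_1 ∧ (x_2 ⊃ x_1)) ∧ ¬((x_2 ∧ x_2) ≡ ¬x_2) = 2/5 ∧ 1/5 = 1/5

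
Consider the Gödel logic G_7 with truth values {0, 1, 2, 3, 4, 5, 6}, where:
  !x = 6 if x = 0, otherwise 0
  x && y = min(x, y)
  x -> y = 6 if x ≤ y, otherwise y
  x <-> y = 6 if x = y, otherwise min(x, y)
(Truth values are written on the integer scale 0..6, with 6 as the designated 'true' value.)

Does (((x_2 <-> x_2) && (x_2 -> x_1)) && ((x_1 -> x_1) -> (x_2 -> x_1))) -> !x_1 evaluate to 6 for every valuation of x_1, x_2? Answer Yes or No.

Counterexample: take x_1 = 1, x_2 = 0.
x_2 <-> x_2 = 0 <-> 0 = 6
x_2 -> x_1 = 0 -> 1 = 6
(x_2 <-> x_2) && (x_2 -> x_1) = 6 && 6 = 6
x_1 -> x_1 = 1 -> 1 = 6
x_2 -> x_1 = 0 -> 1 = 6
(x_1 -> x_1) -> (x_2 -> x_1) = 6 -> 6 = 6
((x_2 <-> x_2) && (x_2 -> x_1)) && ((x_1 -> x_1) -> (x_2 -> x_1)) = 6 && 6 = 6
!x_1 = !1 = 0
(((x_2 <-> x_2) && (x_2 -> x_1)) && ((x_1 -> x_1) -> (x_2 -> x_1))) -> !x_1 = 6 -> 0 = 0
This gives 0 ≠ 6.

No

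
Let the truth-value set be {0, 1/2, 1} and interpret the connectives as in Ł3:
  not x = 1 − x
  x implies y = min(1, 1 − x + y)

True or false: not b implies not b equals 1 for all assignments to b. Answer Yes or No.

b = 0 ↦ 1
b = 1/2 ↦ 1
b = 1 ↦ 1
Every assignment gives a value ≥ 1.

Yes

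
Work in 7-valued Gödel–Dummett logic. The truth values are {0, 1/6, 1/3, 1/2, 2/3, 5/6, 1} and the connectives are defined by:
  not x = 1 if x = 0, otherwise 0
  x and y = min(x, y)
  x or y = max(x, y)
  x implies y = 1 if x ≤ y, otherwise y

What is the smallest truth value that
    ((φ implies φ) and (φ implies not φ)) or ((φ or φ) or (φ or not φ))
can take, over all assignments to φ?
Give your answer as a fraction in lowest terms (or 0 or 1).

1/6

Take φ = 1/6:
φ implies φ = 1/6 implies 1/6 = 1
not φ = not 1/6 = 0
φ implies not φ = 1/6 implies 0 = 0
(φ implies φ) and (φ implies not φ) = 1 and 0 = 0
φ or φ = 1/6 or 1/6 = 1/6
not φ = not 1/6 = 0
φ or not φ = 1/6 or 0 = 1/6
(φ or φ) or (φ or not φ) = 1/6 or 1/6 = 1/6
((φ implies φ) and (φ implies not φ)) or ((φ or φ) or (φ or not φ)) = 0 or 1/6 = 1/6
No assignment yields a value below 1/6, so this is the minimum.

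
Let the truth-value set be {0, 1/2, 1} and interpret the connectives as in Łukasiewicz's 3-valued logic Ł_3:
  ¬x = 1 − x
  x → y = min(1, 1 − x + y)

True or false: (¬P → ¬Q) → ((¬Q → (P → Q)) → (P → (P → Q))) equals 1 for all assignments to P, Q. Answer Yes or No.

Counterexample: take P = 1, Q = 1/2.
¬P = ¬1 = 0
¬Q = ¬1/2 = 1/2
¬P → ¬Q = 0 → 1/2 = 1
¬Q = ¬1/2 = 1/2
P → Q = 1 → 1/2 = 1/2
¬Q → (P → Q) = 1/2 → 1/2 = 1
P → Q = 1 → 1/2 = 1/2
P → (P → Q) = 1 → 1/2 = 1/2
(¬Q → (P → Q)) → (P → (P → Q)) = 1 → 1/2 = 1/2
(¬P → ¬Q) → ((¬Q → (P → Q)) → (P → (P → Q))) = 1 → 1/2 = 1/2
This gives 1/2 ≠ 1.

No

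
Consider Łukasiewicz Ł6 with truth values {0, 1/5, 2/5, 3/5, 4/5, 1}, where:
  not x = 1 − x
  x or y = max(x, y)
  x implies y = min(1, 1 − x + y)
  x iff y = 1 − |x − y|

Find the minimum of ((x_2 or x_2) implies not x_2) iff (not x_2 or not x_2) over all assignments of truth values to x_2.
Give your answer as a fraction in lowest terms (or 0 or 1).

Take x_2 = 2/5:
x_2 or x_2 = 2/5 or 2/5 = 2/5
not x_2 = not 2/5 = 3/5
(x_2 or x_2) implies not x_2 = 2/5 implies 3/5 = 1
not x_2 = not 2/5 = 3/5
not x_2 = not 2/5 = 3/5
not x_2 or not x_2 = 3/5 or 3/5 = 3/5
((x_2 or x_2) implies not x_2) iff (not x_2 or not x_2) = 1 iff 3/5 = 3/5
No assignment yields a value below 3/5, so this is the minimum.

3/5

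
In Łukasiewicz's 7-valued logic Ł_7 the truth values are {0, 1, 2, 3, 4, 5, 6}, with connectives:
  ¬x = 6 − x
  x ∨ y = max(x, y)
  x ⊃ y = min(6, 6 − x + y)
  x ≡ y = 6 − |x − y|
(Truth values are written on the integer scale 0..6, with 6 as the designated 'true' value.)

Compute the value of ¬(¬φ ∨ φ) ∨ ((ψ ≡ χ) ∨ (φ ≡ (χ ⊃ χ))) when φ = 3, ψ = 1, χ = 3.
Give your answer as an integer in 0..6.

¬φ = ¬3 = 3
¬φ ∨ φ = 3 ∨ 3 = 3
¬(¬φ ∨ φ) = ¬3 = 3
ψ ≡ χ = 1 ≡ 3 = 4
χ ⊃ χ = 3 ⊃ 3 = 6
φ ≡ (χ ⊃ χ) = 3 ≡ 6 = 3
(ψ ≡ χ) ∨ (φ ≡ (χ ⊃ χ)) = 4 ∨ 3 = 4
¬(¬φ ∨ φ) ∨ ((ψ ≡ χ) ∨ (φ ≡ (χ ⊃ χ))) = 3 ∨ 4 = 4

4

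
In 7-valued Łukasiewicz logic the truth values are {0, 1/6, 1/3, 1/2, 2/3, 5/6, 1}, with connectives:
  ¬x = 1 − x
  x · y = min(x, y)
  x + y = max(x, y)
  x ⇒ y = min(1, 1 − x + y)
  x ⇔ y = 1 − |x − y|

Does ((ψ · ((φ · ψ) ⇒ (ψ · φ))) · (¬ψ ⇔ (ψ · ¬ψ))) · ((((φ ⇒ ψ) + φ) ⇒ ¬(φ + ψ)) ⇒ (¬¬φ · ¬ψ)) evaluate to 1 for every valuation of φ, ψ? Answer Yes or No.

No

Counterexample: take φ = 0, ψ = 0.
φ · ψ = 0 · 0 = 0
ψ · φ = 0 · 0 = 0
(φ · ψ) ⇒ (ψ · φ) = 0 ⇒ 0 = 1
ψ · ((φ · ψ) ⇒ (ψ · φ)) = 0 · 1 = 0
¬ψ = ¬0 = 1
¬ψ = ¬0 = 1
ψ · ¬ψ = 0 · 1 = 0
¬ψ ⇔ (ψ · ¬ψ) = 1 ⇔ 0 = 0
(ψ · ((φ · ψ) ⇒ (ψ · φ))) · (¬ψ ⇔ (ψ · ¬ψ)) = 0 · 0 = 0
φ ⇒ ψ = 0 ⇒ 0 = 1
(φ ⇒ ψ) + φ = 1 + 0 = 1
φ + ψ = 0 + 0 = 0
¬(φ + ψ) = ¬0 = 1
((φ ⇒ ψ) + φ) ⇒ ¬(φ + ψ) = 1 ⇒ 1 = 1
¬φ = ¬0 = 1
¬¬φ = ¬1 = 0
¬ψ = ¬0 = 1
¬¬φ · ¬ψ = 0 · 1 = 0
(((φ ⇒ ψ) + φ) ⇒ ¬(φ + ψ)) ⇒ (¬¬φ · ¬ψ) = 1 ⇒ 0 = 0
((ψ · ((φ · ψ) ⇒ (ψ · φ))) · (¬ψ ⇔ (ψ · ¬ψ))) · ((((φ ⇒ ψ) + φ) ⇒ ¬(φ + ψ)) ⇒ (¬¬φ · ¬ψ)) = 0 · 0 = 0
This gives 0 ≠ 1.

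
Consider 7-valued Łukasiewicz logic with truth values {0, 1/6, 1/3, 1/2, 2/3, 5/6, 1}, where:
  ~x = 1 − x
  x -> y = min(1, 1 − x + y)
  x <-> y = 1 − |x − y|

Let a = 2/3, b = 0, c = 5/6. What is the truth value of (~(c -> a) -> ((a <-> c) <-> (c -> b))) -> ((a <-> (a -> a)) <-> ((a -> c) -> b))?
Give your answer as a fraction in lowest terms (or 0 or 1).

1/3

c -> a = 5/6 -> 2/3 = 5/6
~(c -> a) = ~5/6 = 1/6
a <-> c = 2/3 <-> 5/6 = 5/6
c -> b = 5/6 -> 0 = 1/6
(a <-> c) <-> (c -> b) = 5/6 <-> 1/6 = 1/3
~(c -> a) -> ((a <-> c) <-> (c -> b)) = 1/6 -> 1/3 = 1
a -> a = 2/3 -> 2/3 = 1
a <-> (a -> a) = 2/3 <-> 1 = 2/3
a -> c = 2/3 -> 5/6 = 1
(a -> c) -> b = 1 -> 0 = 0
(a <-> (a -> a)) <-> ((a -> c) -> b) = 2/3 <-> 0 = 1/3
(~(c -> a) -> ((a <-> c) <-> (c -> b))) -> ((a <-> (a -> a)) <-> ((a -> c) -> b)) = 1 -> 1/3 = 1/3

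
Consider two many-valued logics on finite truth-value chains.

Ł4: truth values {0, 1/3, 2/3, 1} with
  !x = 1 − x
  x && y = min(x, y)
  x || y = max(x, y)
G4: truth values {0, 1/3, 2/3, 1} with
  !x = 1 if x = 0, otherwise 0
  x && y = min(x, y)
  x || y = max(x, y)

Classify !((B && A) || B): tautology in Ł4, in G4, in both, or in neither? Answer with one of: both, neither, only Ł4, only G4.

In Ł4: at A = 0, B = 1/3 the value is 2/3 — not a tautology.
In G4: at A = 0, B = 1/3 the value is 0 — not a tautology.

neither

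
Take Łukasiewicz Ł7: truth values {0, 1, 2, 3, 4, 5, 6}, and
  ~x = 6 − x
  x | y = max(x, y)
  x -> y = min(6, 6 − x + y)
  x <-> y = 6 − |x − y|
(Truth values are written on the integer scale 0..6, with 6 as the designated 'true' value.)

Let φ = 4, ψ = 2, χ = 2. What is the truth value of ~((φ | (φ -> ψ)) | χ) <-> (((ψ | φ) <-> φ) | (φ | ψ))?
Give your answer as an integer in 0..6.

φ -> ψ = 4 -> 2 = 4
φ | (φ -> ψ) = 4 | 4 = 4
(φ | (φ -> ψ)) | χ = 4 | 2 = 4
~((φ | (φ -> ψ)) | χ) = ~4 = 2
ψ | φ = 2 | 4 = 4
(ψ | φ) <-> φ = 4 <-> 4 = 6
φ | ψ = 4 | 2 = 4
((ψ | φ) <-> φ) | (φ | ψ) = 6 | 4 = 6
~((φ | (φ -> ψ)) | χ) <-> (((ψ | φ) <-> φ) | (φ | ψ)) = 2 <-> 6 = 2

2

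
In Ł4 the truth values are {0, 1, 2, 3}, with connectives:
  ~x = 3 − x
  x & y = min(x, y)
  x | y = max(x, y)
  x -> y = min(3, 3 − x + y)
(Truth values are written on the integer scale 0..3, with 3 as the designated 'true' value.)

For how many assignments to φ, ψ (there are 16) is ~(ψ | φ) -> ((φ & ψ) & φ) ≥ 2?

13

φ = 0, ψ = 0 ↦ 0  <
φ = 0, ψ = 1 ↦ 1  <
φ = 0, ψ = 2 ↦ 2  ≥
φ = 0, ψ = 3 ↦ 3  ≥
φ = 1, ψ = 0 ↦ 1  <
φ = 1, ψ = 1 ↦ 2  ≥
φ = 1, ψ = 2 ↦ 3  ≥
φ = 1, ψ = 3 ↦ 3  ≥
φ = 2, ψ = 0 ↦ 2  ≥
φ = 2, ψ = 1 ↦ 3  ≥
φ = 2, ψ = 2 ↦ 3  ≥
φ = 2, ψ = 3 ↦ 3  ≥
φ = 3, ψ = 0 ↦ 3  ≥
φ = 3, ψ = 1 ↦ 3  ≥
φ = 3, ψ = 2 ↦ 3  ≥
φ = 3, ψ = 3 ↦ 3  ≥
So 13 of the 16 assignments meet the threshold.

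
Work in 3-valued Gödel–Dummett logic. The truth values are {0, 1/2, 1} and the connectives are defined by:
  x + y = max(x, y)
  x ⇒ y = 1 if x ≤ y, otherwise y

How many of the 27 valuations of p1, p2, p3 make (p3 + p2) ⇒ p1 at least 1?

value 1: 14 assignments (counts)
value 1/2: 5 assignments
value 0: 8 assignments
So 14 of the 27 assignments meet the threshold.

14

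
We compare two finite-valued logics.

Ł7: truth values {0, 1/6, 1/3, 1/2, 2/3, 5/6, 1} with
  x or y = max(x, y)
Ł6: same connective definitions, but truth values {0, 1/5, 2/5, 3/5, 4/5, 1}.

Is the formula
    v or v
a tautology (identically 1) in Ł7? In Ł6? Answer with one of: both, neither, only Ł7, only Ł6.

neither

In Ł7: at v = 0 the value is 0 — not a tautology.
In Ł6: at v = 0 the value is 0 — not a tautology.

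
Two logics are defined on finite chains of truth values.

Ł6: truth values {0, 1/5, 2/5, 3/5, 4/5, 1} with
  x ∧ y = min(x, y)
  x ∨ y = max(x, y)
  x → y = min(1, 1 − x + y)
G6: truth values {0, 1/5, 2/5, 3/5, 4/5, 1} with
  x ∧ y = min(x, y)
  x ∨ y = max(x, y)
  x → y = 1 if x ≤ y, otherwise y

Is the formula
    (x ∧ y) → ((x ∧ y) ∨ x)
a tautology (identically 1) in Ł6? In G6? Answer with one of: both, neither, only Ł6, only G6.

In Ł6: every assignment gives 1 — tautology.
In G6: every assignment gives 1 — tautology.

both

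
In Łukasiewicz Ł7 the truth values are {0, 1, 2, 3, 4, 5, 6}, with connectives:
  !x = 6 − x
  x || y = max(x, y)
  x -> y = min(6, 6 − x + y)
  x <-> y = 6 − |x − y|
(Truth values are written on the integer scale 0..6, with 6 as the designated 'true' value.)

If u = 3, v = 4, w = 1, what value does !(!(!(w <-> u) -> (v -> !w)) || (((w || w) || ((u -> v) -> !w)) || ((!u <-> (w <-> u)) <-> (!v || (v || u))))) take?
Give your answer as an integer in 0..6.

w <-> u = 1 <-> 3 = 4
!(w <-> u) = !4 = 2
!w = !1 = 5
v -> !w = 4 -> 5 = 6
!(w <-> u) -> (v -> !w) = 2 -> 6 = 6
!(!(w <-> u) -> (v -> !w)) = !6 = 0
w || w = 1 || 1 = 1
u -> v = 3 -> 4 = 6
!w = !1 = 5
(u -> v) -> !w = 6 -> 5 = 5
(w || w) || ((u -> v) -> !w) = 1 || 5 = 5
!u = !3 = 3
w <-> u = 1 <-> 3 = 4
!u <-> (w <-> u) = 3 <-> 4 = 5
!v = !4 = 2
v || u = 4 || 3 = 4
!v || (v || u) = 2 || 4 = 4
(!u <-> (w <-> u)) <-> (!v || (v || u)) = 5 <-> 4 = 5
((w || w) || ((u -> v) -> !w)) || ((!u <-> (w <-> u)) <-> (!v || (v || u))) = 5 || 5 = 5
!(!(w <-> u) -> (v -> !w)) || (((w || w) || ((u -> v) -> !w)) || ((!u <-> (w <-> u)) <-> (!v || (v || u)))) = 0 || 5 = 5
!(!(!(w <-> u) -> (v -> !w)) || (((w || w) || ((u -> v) -> !w)) || ((!u <-> (w <-> u)) <-> (!v || (v || u))))) = !5 = 1

1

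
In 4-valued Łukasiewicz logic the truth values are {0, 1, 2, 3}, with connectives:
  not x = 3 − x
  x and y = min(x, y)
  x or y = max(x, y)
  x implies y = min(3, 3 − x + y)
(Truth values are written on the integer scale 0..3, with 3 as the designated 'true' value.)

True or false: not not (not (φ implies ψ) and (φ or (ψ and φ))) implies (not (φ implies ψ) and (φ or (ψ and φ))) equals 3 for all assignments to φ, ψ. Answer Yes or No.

Yes

φ = 0, ψ = 0 ↦ 3
φ = 0, ψ = 1 ↦ 3
φ = 0, ψ = 2 ↦ 3
φ = 0, ψ = 3 ↦ 3
φ = 1, ψ = 0 ↦ 3
φ = 1, ψ = 1 ↦ 3
φ = 1, ψ = 2 ↦ 3
φ = 1, ψ = 3 ↦ 3
φ = 2, ψ = 0 ↦ 3
φ = 2, ψ = 1 ↦ 3
φ = 2, ψ = 2 ↦ 3
φ = 2, ψ = 3 ↦ 3
φ = 3, ψ = 0 ↦ 3
φ = 3, ψ = 1 ↦ 3
φ = 3, ψ = 2 ↦ 3
φ = 3, ψ = 3 ↦ 3
Every assignment gives a value ≥ 3.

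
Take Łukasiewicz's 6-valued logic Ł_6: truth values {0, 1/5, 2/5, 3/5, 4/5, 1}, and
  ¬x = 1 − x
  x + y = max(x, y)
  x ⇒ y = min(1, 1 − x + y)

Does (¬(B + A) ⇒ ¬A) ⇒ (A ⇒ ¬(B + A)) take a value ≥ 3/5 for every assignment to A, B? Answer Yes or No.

No

Counterexample: take A = 3/5, B = 1.
B + A = 1 + 3/5 = 1
¬(B + A) = ¬1 = 0
¬A = ¬3/5 = 2/5
¬(B + A) ⇒ ¬A = 0 ⇒ 2/5 = 1
B + A = 1 + 3/5 = 1
¬(B + A) = ¬1 = 0
A ⇒ ¬(B + A) = 3/5 ⇒ 0 = 2/5
(¬(B + A) ⇒ ¬A) ⇒ (A ⇒ ¬(B + A)) = 1 ⇒ 2/5 = 2/5
This gives 2/5, which is below 3/5.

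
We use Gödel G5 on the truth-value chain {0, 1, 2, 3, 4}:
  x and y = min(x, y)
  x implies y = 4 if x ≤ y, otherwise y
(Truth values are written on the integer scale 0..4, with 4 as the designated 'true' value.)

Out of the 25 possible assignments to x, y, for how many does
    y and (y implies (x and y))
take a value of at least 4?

1

value 4: 1 assignment (counts)
value 3: 3 assignments
value 2: 5 assignments
value 1: 7 assignments
value 0: 9 assignments
So 1 of the 25 assignments meets the threshold.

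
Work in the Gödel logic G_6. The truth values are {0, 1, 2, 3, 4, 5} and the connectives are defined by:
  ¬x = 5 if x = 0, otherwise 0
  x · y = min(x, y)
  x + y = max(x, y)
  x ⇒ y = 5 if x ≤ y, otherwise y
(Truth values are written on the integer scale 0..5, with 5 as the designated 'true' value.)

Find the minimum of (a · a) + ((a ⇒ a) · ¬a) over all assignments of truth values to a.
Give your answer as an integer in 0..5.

Take a = 1:
a · a = 1 · 1 = 1
a ⇒ a = 1 ⇒ 1 = 5
¬a = ¬1 = 0
(a ⇒ a) · ¬a = 5 · 0 = 0
(a · a) + ((a ⇒ a) · ¬a) = 1 + 0 = 1
No assignment yields a value below 1, so this is the minimum.

1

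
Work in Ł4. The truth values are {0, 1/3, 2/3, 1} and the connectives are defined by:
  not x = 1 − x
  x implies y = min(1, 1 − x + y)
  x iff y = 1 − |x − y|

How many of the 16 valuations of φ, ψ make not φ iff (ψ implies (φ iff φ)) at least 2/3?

φ = 0, ψ = 0 ↦ 1  ≥
φ = 0, ψ = 1/3 ↦ 1  ≥
φ = 0, ψ = 2/3 ↦ 1  ≥
φ = 0, ψ = 1 ↦ 1  ≥
φ = 1/3, ψ = 0 ↦ 2/3  ≥
φ = 1/3, ψ = 1/3 ↦ 2/3  ≥
φ = 1/3, ψ = 2/3 ↦ 2/3  ≥
φ = 1/3, ψ = 1 ↦ 2/3  ≥
φ = 2/3, ψ = 0 ↦ 1/3  <
φ = 2/3, ψ = 1/3 ↦ 1/3  <
φ = 2/3, ψ = 2/3 ↦ 1/3  <
φ = 2/3, ψ = 1 ↦ 1/3  <
φ = 1, ψ = 0 ↦ 0  <
φ = 1, ψ = 1/3 ↦ 0  <
φ = 1, ψ = 2/3 ↦ 0  <
φ = 1, ψ = 1 ↦ 0  <
So 8 of the 16 assignments meet the threshold.

8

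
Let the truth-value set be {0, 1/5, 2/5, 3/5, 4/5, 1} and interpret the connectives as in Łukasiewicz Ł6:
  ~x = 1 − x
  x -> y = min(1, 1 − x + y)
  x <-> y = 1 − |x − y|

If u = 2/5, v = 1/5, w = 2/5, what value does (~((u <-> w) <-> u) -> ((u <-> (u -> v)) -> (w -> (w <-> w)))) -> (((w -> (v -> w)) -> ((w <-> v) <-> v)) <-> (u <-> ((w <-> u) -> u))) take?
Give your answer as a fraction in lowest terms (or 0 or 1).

2/5

u <-> w = 2/5 <-> 2/5 = 1
(u <-> w) <-> u = 1 <-> 2/5 = 2/5
~((u <-> w) <-> u) = ~2/5 = 3/5
u -> v = 2/5 -> 1/5 = 4/5
u <-> (u -> v) = 2/5 <-> 4/5 = 3/5
w <-> w = 2/5 <-> 2/5 = 1
w -> (w <-> w) = 2/5 -> 1 = 1
(u <-> (u -> v)) -> (w -> (w <-> w)) = 3/5 -> 1 = 1
~((u <-> w) <-> u) -> ((u <-> (u -> v)) -> (w -> (w <-> w))) = 3/5 -> 1 = 1
v -> w = 1/5 -> 2/5 = 1
w -> (v -> w) = 2/5 -> 1 = 1
w <-> v = 2/5 <-> 1/5 = 4/5
(w <-> v) <-> v = 4/5 <-> 1/5 = 2/5
(w -> (v -> w)) -> ((w <-> v) <-> v) = 1 -> 2/5 = 2/5
w <-> u = 2/5 <-> 2/5 = 1
(w <-> u) -> u = 1 -> 2/5 = 2/5
u <-> ((w <-> u) -> u) = 2/5 <-> 2/5 = 1
((w -> (v -> w)) -> ((w <-> v) <-> v)) <-> (u <-> ((w <-> u) -> u)) = 2/5 <-> 1 = 2/5
(~((u <-> w) <-> u) -> ((u <-> (u -> v)) -> (w -> (w <-> w)))) -> (((w -> (v -> w)) -> ((w <-> v) <-> v)) <-> (u <-> ((w <-> u) -> u))) = 1 -> 2/5 = 2/5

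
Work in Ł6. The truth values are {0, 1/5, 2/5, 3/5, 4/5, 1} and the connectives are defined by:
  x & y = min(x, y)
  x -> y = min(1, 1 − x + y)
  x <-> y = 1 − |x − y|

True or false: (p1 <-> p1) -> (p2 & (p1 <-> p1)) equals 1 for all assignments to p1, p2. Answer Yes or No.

Counterexample: take p1 = 0, p2 = 0.
p1 <-> p1 = 0 <-> 0 = 1
p1 <-> p1 = 0 <-> 0 = 1
p2 & (p1 <-> p1) = 0 & 1 = 0
(p1 <-> p1) -> (p2 & (p1 <-> p1)) = 1 -> 0 = 0
This gives 0 ≠ 1.

No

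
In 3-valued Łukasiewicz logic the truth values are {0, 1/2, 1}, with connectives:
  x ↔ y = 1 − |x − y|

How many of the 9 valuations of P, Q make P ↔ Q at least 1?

P = 0, Q = 0 ↦ 1  ≥
P = 0, Q = 1/2 ↦ 1/2  <
P = 0, Q = 1 ↦ 0  <
P = 1/2, Q = 0 ↦ 1/2  <
P = 1/2, Q = 1/2 ↦ 1  ≥
P = 1/2, Q = 1 ↦ 1/2  <
P = 1, Q = 0 ↦ 0  <
P = 1, Q = 1/2 ↦ 1/2  <
P = 1, Q = 1 ↦ 1  ≥
So 3 of the 9 assignments meet the threshold.

3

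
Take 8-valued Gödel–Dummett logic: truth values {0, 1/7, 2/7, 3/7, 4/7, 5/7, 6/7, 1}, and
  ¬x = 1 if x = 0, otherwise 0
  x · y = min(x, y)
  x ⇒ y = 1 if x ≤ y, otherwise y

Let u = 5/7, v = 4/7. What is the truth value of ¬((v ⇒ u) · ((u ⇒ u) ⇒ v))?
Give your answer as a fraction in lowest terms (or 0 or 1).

0

v ⇒ u = 4/7 ⇒ 5/7 = 1
u ⇒ u = 5/7 ⇒ 5/7 = 1
(u ⇒ u) ⇒ v = 1 ⇒ 4/7 = 4/7
(v ⇒ u) · ((u ⇒ u) ⇒ v) = 1 · 4/7 = 4/7
¬((v ⇒ u) · ((u ⇒ u) ⇒ v)) = ¬4/7 = 0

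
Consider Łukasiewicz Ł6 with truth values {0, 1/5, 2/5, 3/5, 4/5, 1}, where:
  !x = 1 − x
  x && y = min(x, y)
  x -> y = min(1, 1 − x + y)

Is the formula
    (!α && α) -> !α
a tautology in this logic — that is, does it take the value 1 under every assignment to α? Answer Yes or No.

Yes

α = 0 ↦ 1
α = 1/5 ↦ 1
α = 2/5 ↦ 1
α = 3/5 ↦ 1
α = 4/5 ↦ 1
α = 1 ↦ 1
Every assignment gives a value ≥ 1.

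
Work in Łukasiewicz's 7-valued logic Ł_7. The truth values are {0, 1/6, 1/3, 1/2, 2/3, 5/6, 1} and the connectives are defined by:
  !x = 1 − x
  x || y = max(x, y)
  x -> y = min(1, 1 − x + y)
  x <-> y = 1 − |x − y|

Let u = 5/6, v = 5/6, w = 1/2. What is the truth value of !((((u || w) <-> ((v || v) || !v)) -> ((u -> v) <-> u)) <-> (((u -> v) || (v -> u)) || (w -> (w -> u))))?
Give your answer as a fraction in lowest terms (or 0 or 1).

1/6

u || w = 5/6 || 1/2 = 5/6
v || v = 5/6 || 5/6 = 5/6
!v = !5/6 = 1/6
(v || v) || !v = 5/6 || 1/6 = 5/6
(u || w) <-> ((v || v) || !v) = 5/6 <-> 5/6 = 1
u -> v = 5/6 -> 5/6 = 1
(u -> v) <-> u = 1 <-> 5/6 = 5/6
((u || w) <-> ((v || v) || !v)) -> ((u -> v) <-> u) = 1 -> 5/6 = 5/6
u -> v = 5/6 -> 5/6 = 1
v -> u = 5/6 -> 5/6 = 1
(u -> v) || (v -> u) = 1 || 1 = 1
w -> u = 1/2 -> 5/6 = 1
w -> (w -> u) = 1/2 -> 1 = 1
((u -> v) || (v -> u)) || (w -> (w -> u)) = 1 || 1 = 1
(((u || w) <-> ((v || v) || !v)) -> ((u -> v) <-> u)) <-> (((u -> v) || (v -> u)) || (w -> (w -> u))) = 5/6 <-> 1 = 5/6
!((((u || w) <-> ((v || v) || !v)) -> ((u -> v) <-> u)) <-> (((u -> v) || (v -> u)) || (w -> (w -> u)))) = !5/6 = 1/6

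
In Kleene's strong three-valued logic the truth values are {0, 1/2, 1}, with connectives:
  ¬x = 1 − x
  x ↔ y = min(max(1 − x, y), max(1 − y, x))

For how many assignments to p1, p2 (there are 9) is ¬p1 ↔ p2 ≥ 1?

2

p1 = 0, p2 = 0 ↦ 0  <
p1 = 0, p2 = 1/2 ↦ 1/2  <
p1 = 0, p2 = 1 ↦ 1  ≥
p1 = 1/2, p2 = 0 ↦ 1/2  <
p1 = 1/2, p2 = 1/2 ↦ 1/2  <
p1 = 1/2, p2 = 1 ↦ 1/2  <
p1 = 1, p2 = 0 ↦ 1  ≥
p1 = 1, p2 = 1/2 ↦ 1/2  <
p1 = 1, p2 = 1 ↦ 0  <
So 2 of the 9 assignments meet the threshold.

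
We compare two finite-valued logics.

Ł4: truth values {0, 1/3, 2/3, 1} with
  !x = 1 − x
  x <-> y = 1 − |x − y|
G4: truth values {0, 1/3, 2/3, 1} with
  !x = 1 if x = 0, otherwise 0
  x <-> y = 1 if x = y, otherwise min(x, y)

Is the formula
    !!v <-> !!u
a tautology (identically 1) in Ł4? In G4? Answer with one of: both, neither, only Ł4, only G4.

In Ł4: at u = 0, v = 1/3 the value is 2/3 — not a tautology.
In G4: at u = 0, v = 1/3 the value is 0 — not a tautology.

neither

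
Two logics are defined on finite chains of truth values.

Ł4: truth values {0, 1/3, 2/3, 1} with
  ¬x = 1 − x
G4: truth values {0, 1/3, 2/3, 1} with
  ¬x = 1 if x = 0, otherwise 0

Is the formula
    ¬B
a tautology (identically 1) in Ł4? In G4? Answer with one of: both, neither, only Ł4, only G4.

In Ł4: at B = 1/3 the value is 2/3 — not a tautology.
In G4: at B = 1/3 the value is 0 — not a tautology.

neither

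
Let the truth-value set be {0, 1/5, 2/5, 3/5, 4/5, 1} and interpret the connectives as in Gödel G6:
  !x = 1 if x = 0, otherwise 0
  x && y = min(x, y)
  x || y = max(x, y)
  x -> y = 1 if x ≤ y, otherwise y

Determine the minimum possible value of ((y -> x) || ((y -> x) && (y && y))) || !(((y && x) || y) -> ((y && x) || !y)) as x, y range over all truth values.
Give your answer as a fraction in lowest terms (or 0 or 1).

Take x = 1/5, y = 2/5:
y -> x = 2/5 -> 1/5 = 1/5
y -> x = 2/5 -> 1/5 = 1/5
y && y = 2/5 && 2/5 = 2/5
(y -> x) && (y && y) = 1/5 && 2/5 = 1/5
(y -> x) || ((y -> x) && (y && y)) = 1/5 || 1/5 = 1/5
y && x = 2/5 && 1/5 = 1/5
(y && x) || y = 1/5 || 2/5 = 2/5
y && x = 2/5 && 1/5 = 1/5
!y = !2/5 = 0
(y && x) || !y = 1/5 || 0 = 1/5
((y && x) || y) -> ((y && x) || !y) = 2/5 -> 1/5 = 1/5
!(((y && x) || y) -> ((y && x) || !y)) = !1/5 = 0
((y -> x) || ((y -> x) && (y && y))) || !(((y && x) || y) -> ((y && x) || !y)) = 1/5 || 0 = 1/5
No assignment yields a value below 1/5, so this is the minimum.

1/5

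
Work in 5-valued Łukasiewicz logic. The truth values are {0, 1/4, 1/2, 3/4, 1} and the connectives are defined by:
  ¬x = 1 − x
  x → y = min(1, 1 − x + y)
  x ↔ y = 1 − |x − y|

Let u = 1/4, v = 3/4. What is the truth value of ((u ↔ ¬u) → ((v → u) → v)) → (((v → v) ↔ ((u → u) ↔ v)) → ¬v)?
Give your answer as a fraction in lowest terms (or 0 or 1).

¬u = ¬1/4 = 3/4
u ↔ ¬u = 1/4 ↔ 3/4 = 1/2
v → u = 3/4 → 1/4 = 1/2
(v → u) → v = 1/2 → 3/4 = 1
(u ↔ ¬u) → ((v → u) → v) = 1/2 → 1 = 1
v → v = 3/4 → 3/4 = 1
u → u = 1/4 → 1/4 = 1
(u → u) ↔ v = 1 ↔ 3/4 = 3/4
(v → v) ↔ ((u → u) ↔ v) = 1 ↔ 3/4 = 3/4
¬v = ¬3/4 = 1/4
((v → v) ↔ ((u → u) ↔ v)) → ¬v = 3/4 → 1/4 = 1/2
((u ↔ ¬u) → ((v → u) → v)) → (((v → v) ↔ ((u → u) ↔ v)) → ¬v) = 1 → 1/2 = 1/2

1/2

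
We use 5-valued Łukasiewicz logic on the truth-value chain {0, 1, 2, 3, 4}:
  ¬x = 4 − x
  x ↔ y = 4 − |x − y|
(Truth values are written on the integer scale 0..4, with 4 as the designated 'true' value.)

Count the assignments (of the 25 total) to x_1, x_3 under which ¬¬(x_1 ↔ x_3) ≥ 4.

5

value 4: 5 assignments (counts)
value 3: 8 assignments
value 2: 6 assignments
value 1: 4 assignments
value 0: 2 assignments
So 5 of the 25 assignments meet the threshold.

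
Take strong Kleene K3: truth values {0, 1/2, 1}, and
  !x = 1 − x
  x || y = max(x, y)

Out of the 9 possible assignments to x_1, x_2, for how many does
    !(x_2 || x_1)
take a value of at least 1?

1

x_1 = 0, x_2 = 0 ↦ 1  ≥
x_1 = 0, x_2 = 1/2 ↦ 1/2  <
x_1 = 0, x_2 = 1 ↦ 0  <
x_1 = 1/2, x_2 = 0 ↦ 1/2  <
x_1 = 1/2, x_2 = 1/2 ↦ 1/2  <
x_1 = 1/2, x_2 = 1 ↦ 0  <
x_1 = 1, x_2 = 0 ↦ 0  <
x_1 = 1, x_2 = 1/2 ↦ 0  <
x_1 = 1, x_2 = 1 ↦ 0  <
So 1 of the 9 assignments meets the threshold.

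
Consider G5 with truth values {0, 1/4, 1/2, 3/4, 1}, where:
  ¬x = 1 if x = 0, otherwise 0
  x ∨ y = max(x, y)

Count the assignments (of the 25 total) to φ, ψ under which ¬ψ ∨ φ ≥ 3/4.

value 1: 9 assignments (counts)
value 3/4: 4 assignments (counts)
value 1/2: 4 assignments
value 1/4: 4 assignments
value 0: 4 assignments
So 13 of the 25 assignments meet the threshold.

13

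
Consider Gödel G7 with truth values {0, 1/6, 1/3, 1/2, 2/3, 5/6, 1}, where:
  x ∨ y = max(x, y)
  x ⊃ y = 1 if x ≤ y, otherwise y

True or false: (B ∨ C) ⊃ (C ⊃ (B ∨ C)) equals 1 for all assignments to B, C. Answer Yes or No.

At B = 5/6, C = 1/2, for instance:
B ∨ C = 5/6 ∨ 1/2 = 5/6
C ⊃ (B ∨ C) = 1/2 ⊃ 5/6 = 1
(B ∨ C) ⊃ (C ⊃ (B ∨ C)) = 5/6 ⊃ 1 = 1
and checking the remaining 48 assignments likewise gives ≥ 1 in every case.

Yes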